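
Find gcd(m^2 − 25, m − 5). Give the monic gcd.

m − 5

By polynomial division,
  m^2 − 25 = (m + 5)(m − 5) + (0)
The last nonzero remainder m − 5 is already monic.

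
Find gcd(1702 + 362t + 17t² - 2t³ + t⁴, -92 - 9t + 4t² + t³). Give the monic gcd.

23 + 8t + t²

Euclidean algorithm in ℚ[t]:
  t⁴ - 2t³ + 17t² + 362t + 1702 = (t - 6)(t³ + 4t² - 9t - 92) + (50t² + 400t + 1150)
  t³ + 4t² - 9t - 92 = ((1/50)t - 2/25)(50t² + 400t + 1150) + (0)
Last nonzero remainder: 50t² + 400t + 1150. Dividing through by 50 gives the monic gcd t² + 8t + 23.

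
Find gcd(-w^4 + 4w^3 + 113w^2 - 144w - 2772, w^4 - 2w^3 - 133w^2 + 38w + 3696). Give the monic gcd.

w^3 - 10w^2 - 53w + 462

Apply the Euclidean algorithm:
  -w^4 + 4w^3 + 113w^2 - 144w - 2772 = (-1)(w^4 - 2w^3 - 133w^2 + 38w + 3696) + (2w^3 - 20w^2 - 106w + 924)
  w^4 - 2w^3 - 133w^2 + 38w + 3696 = ((1/2)w + 4)(2w^3 - 20w^2 - 106w + 924) + (0)
Last nonzero remainder: 2w^3 - 20w^2 - 106w + 924. Dividing through by 2 gives the monic gcd w^3 - 10w^2 - 53w + 462.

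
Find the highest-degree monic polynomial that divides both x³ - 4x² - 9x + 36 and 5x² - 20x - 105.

x + 3

Apply the Euclidean algorithm:
  x³ - 4x² - 9x + 36 = ((1/5)x)(5x² - 20x - 105) + (12x + 36)
  5x² - 20x - 105 = ((5/12)x - 35/12)(12x + 36) + (0)
Last nonzero remainder: 12x + 36. Dividing through by 12 gives the monic gcd x + 3.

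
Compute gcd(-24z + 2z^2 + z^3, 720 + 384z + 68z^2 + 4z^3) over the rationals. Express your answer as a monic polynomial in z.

6 + z

Euclidean algorithm in ℚ[z]:
  z^3 + 2z^2 - 24z = (1/4)(4z^3 + 68z^2 + 384z + 720) + (-15z^2 - 120z - 180)
  4z^3 + 68z^2 + 384z + 720 = (-(4/15)z - 12/5)(-15z^2 - 120z - 180) + (48z + 288)
  -15z^2 - 120z - 180 = (-(5/16)z - 5/8)(48z + 288) + (0)
Last nonzero remainder: 48z + 288. Dividing through by 48 gives the monic gcd z + 6.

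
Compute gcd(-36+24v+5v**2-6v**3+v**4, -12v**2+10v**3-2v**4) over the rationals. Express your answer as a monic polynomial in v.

6-5v+v**2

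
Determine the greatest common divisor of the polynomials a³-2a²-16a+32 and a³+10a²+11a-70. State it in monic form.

a-2

Repeated division with remainder:
  a³-2a²-16a+32 = (a³+10a²+11a-70) + (-12a²-27a+102)
  a³+10a²+11a-70 = (-(1/12)a-31/48)(-12a²-27a+102) + ((33/16)a-33/8)
  -12a²-27a+102 = (-(64/11)a-272/11)((33/16)a-33/8) + (0)
Last nonzero remainder: (33/16)a-33/8. Dividing through by 33/16 gives the monic gcd a-2.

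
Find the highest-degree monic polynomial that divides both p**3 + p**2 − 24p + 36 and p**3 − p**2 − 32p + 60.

p**2 + 4p − 12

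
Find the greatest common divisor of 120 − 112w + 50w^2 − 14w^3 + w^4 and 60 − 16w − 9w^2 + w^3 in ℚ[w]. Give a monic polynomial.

20 − 12w + w^2

Euclidean algorithm in ℚ[w]:
  w^4 − 14w^3 + 50w^2 − 112w + 120 = (w − 5)(w^3 − 9w^2 − 16w + 60) + (21w^2 − 252w + 420)
  w^3 − 9w^2 − 16w + 60 = ((1/21)w + 1/7)(21w^2 − 252w + 420) + (0)
Last nonzero remainder: 21w^2 − 252w + 420. Dividing through by 21 gives the monic gcd w^2 − 12w + 20.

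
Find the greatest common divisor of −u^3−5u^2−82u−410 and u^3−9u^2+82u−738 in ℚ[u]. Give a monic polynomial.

u^2+82

Repeated division with remainder:
  −u^3−5u^2−82u−410 = (−1)(u^3−9u^2+82u−738) + (−14u^2−1148)
  u^3−9u^2+82u−738 = (−(1/14)u+9/14)(−14u^2−1148) + (0)
Last nonzero remainder: −14u^2−1148. Dividing through by −14 gives the monic gcd u^2+82.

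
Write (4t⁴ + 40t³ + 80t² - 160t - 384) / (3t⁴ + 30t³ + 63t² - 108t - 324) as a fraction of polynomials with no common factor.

(4t² + 24t + 32)/(3t² + 18t + 27)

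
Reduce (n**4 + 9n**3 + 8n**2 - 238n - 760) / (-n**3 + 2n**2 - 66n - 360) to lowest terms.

Apply the Euclidean algorithm:
  n**4 + 9n**3 + 8n**2 - 238n - 760 = (-n - 11)(-n**3 + 2n**2 - 66n - 360) + (-36n**2 - 1324n - 4720)
  -n**3 + 2n**2 - 66n - 360 = ((1/36)n - 349/324)(-36n**2 - 1324n - 4720) + (-(110245/81)n - 440980/81)
  -36n**2 - 1324n - 4720 = ((2916/110245)n + 19116/22049)(-(110245/81)n - 440980/81) + (0)
Last nonzero remainder: -(110245/81)n - 440980/81. Dividing through by -110245/81 gives the monic gcd n + 4.
Cancel n + 4 from numerator and denominator to get the reduced form.

(-n**3 - 5n**2 + 12n + 190)/(n**2 - 6n + 90)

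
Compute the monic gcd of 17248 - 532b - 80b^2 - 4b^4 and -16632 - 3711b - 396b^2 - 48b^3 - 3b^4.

By polynomial division,
  -4b^4 - 80b^2 - 532b + 17248 = (4/3)(-3b^4 - 48b^3 - 396b^2 - 3711b - 16632) + (64b^3 + 448b^2 + 4416b + 39424)
  -3b^4 - 48b^3 - 396b^2 - 3711b - 16632 = (-(3/64)b - 27/64)(64b^3 + 448b^2 + 4416b + 39424) + (0)
Last nonzero remainder: 64b^3 + 448b^2 + 4416b + 39424. Dividing through by 64 gives the monic gcd b^3 + 7b^2 + 69b + 616.

616 + 69b + 7b^2 + b^3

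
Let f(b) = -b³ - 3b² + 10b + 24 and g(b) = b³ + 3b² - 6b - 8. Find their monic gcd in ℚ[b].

b + 4

Euclidean algorithm in ℚ[b]:
  -b³ - 3b² + 10b + 24 = (-1)(b³ + 3b² - 6b - 8) + (4b + 16)
  b³ + 3b² - 6b - 8 = ((1/4)b² - (1/4)b - 1/2)(4b + 16) + (0)
Last nonzero remainder: 4b + 16. Dividing through by 4 gives the monic gcd b + 4.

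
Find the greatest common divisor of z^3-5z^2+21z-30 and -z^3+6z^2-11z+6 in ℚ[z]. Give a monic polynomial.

z-2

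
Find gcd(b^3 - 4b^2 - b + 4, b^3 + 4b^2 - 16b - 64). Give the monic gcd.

By polynomial division,
  b^3 - 4b^2 - b + 4 = (b^3 + 4b^2 - 16b - 64) + (-8b^2 + 15b + 68)
  b^3 + 4b^2 - 16b - 64 = (-(1/8)b - 47/64)(-8b^2 + 15b + 68) + ((225/64)b - 225/16)
  -8b^2 + 15b + 68 = (-(512/225)b - 1088/225)((225/64)b - 225/16) + (0)
Last nonzero remainder: (225/64)b - 225/16. Dividing through by 225/64 gives the monic gcd b - 4.

b - 4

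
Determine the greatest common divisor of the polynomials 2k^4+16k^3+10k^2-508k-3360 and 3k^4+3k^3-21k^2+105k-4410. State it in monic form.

Apply the Euclidean algorithm:
  2k^4+16k^3+10k^2-508k-3360 = (2/3)(3k^4+3k^3-21k^2+105k-4410) + (14k^3+24k^2-578k-420)
  3k^4+3k^3-21k^2+105k-4410 = ((3/14)k-15/98)(14k^3+24k^2-578k-420) + ((5220/49)k^2+(5220/49)k-31320/7)
  14k^3+24k^2-578k-420 = ((343/2610)k+49/522)((5220/49)k^2+(5220/49)k-31320/7) + (0)
Last nonzero remainder: (5220/49)k^2+(5220/49)k-31320/7. Dividing through by 5220/49 gives the monic gcd k^2+k-42.

k^2+k-42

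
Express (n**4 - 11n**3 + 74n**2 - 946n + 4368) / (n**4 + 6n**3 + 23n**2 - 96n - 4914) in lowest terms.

(n - 8)/(n + 9)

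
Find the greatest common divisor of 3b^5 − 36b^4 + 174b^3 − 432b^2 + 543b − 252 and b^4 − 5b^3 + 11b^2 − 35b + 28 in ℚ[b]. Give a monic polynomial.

b^2 − 5b + 4

Apply the Euclidean algorithm:
  3b^5 − 36b^4 + 174b^3 − 432b^2 + 543b − 252 = (3b − 21)(b^4 − 5b^3 + 11b^2 − 35b + 28) + (36b^3 − 96b^2 − 276b + 336)
  b^4 − 5b^3 + 11b^2 − 35b + 28 = ((1/36)b − 7/108)(36b^3 − 96b^2 − 276b + 336) + ((112/9)b^2 − (560/9)b + 448/9)
  36b^3 − 96b^2 − 276b + 336 = ((81/28)b + 27/4)((112/9)b^2 − (560/9)b + 448/9) + (0)
Last nonzero remainder: (112/9)b^2 − (560/9)b + 448/9. Dividing through by 112/9 gives the monic gcd b^2 − 5b + 4.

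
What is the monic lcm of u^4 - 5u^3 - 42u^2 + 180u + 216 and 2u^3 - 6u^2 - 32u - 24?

Repeated division with remainder:
  u^4 - 5u^3 - 42u^2 + 180u + 216 = ((1/2)u - 1)(2u^3 - 6u^2 - 32u - 24) + (-32u^2 + 160u + 192)
  2u^3 - 6u^2 - 32u - 24 = (-(1/16)u - 1/8)(-32u^2 + 160u + 192) + (0)
Last nonzero remainder: -32u^2 + 160u + 192. Dividing through by -32 gives the monic gcd u^2 - 5u - 6.
Then lcm(f, g) = f·g / gcd(f, g); expanding and making the result monic gives the answer.

u^5 - 3u^4 - 52u^3 + 96u^2 + 576u + 432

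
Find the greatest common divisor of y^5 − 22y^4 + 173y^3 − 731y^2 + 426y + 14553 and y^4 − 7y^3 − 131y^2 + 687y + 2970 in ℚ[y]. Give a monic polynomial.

y^3 − 17y^2 + 39y + 297

Euclidean algorithm in ℚ[y]:
  y^5 − 22y^4 + 173y^3 − 731y^2 + 426y + 14553 = (y − 15)(y^4 − 7y^3 − 131y^2 + 687y + 2970) + (199y^3 − 3383y^2 + 7761y + 59103)
  y^4 − 7y^3 − 131y^2 + 687y + 2970 = ((1/199)y + 10/199)(199y^3 − 3383y^2 + 7761y + 59103) + (0)
Last nonzero remainder: 199y^3 − 3383y^2 + 7761y + 59103. Dividing through by 199 gives the monic gcd y^3 − 17y^2 + 39y + 297.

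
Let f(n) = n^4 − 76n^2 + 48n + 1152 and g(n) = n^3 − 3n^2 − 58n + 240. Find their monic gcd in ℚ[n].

n^2 + 2n − 48

Apply the Euclidean algorithm:
  n^4 − 76n^2 + 48n + 1152 = (n + 3)(n^3 − 3n^2 − 58n + 240) + (−9n^2 − 18n + 432)
  n^3 − 3n^2 − 58n + 240 = (−(1/9)n + 5/9)(−9n^2 − 18n + 432) + (0)
Last nonzero remainder: −9n^2 − 18n + 432. Dividing through by −9 gives the monic gcd n^2 + 2n − 48.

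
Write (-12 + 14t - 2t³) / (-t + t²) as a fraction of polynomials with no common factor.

(12 - 2t - 2t²)/(t)

Repeated division with remainder:
  -2t³ + 14t - 12 = (-2t - 2)(t² - t) + (12t - 12)
  t² - t = ((1/12)t)(12t - 12) + (0)
Last nonzero remainder: 12t - 12. Dividing through by 12 gives the monic gcd t - 1.
Cancel t - 1 from numerator and denominator to get the reduced form.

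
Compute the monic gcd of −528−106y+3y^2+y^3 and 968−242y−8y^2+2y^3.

−11+y

Euclidean algorithm in ℚ[y]:
  y^3+3y^2−106y−528 = (1/2)(2y^3−8y^2−242y+968) + (7y^2+15y−1012)
  2y^3−8y^2−242y+968 = ((2/7)y−86/49)(7y^2+15y−1012) + ((3600/49)y−39600/49)
  7y^2+15y−1012 = ((343/3600)y+1127/900)((3600/49)y−39600/49) + (0)
Last nonzero remainder: (3600/49)y−39600/49. Dividing through by 3600/49 gives the monic gcd y−11.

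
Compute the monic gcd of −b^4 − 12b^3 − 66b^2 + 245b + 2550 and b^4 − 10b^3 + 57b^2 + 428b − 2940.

Apply the Euclidean algorithm:
  −b^4 − 12b^3 − 66b^2 + 245b + 2550 = (−1)(b^4 − 10b^3 + 57b^2 + 428b − 2940) + (−22b^3 − 9b^2 + 673b − 390)
  b^4 − 10b^3 + 57b^2 + 428b − 2940 = (−(1/22)b + 229/484)(−22b^3 − 9b^2 + 673b − 390) + ((44455/484)b^2 + (44455/484)b − 666825/242)
  −22b^3 − 9b^2 + 673b − 390 = (−(10648/44455)b + 6292/44455)((44455/484)b^2 + (44455/484)b − 666825/242) + (0)
Last nonzero remainder: (44455/484)b^2 + (44455/484)b − 666825/242. Dividing through by 44455/484 gives the monic gcd b^2 + b − 30.

b^2 + b − 30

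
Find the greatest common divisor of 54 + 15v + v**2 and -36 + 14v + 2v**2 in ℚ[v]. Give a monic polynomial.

9 + v

By polynomial division,
  v**2 + 15v + 54 = (1/2)(2v**2 + 14v - 36) + (8v + 72)
  2v**2 + 14v - 36 = ((1/4)v - 1/2)(8v + 72) + (0)
Last nonzero remainder: 8v + 72. Dividing through by 8 gives the monic gcd v + 9.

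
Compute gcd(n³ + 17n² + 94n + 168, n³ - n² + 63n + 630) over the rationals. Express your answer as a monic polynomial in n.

n + 6

Euclidean algorithm in ℚ[n]:
  n³ + 17n² + 94n + 168 = (n³ - n² + 63n + 630) + (18n² + 31n - 462)
  n³ - n² + 63n + 630 = ((1/18)n - 49/324)(18n² + 31n - 462) + ((30247/324)n + 30247/54)
  18n² + 31n - 462 = ((5832/30247)n - 3564/4321)((30247/324)n + 30247/54) + (0)
Last nonzero remainder: (30247/324)n + 30247/54. Dividing through by 30247/324 gives the monic gcd n + 6.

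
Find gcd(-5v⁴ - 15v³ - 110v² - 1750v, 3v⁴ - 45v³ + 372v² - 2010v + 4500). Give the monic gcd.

By polynomial division,
  -5v⁴ - 15v³ - 110v² - 1750v = (-5/3)(3v⁴ - 45v³ + 372v² - 2010v + 4500) + (-90v³ + 510v² - 5100v + 7500)
  3v⁴ - 45v³ + 372v² - 2010v + 4500 = (-(1/30)v + 14/45)(-90v³ + 510v² - 5100v + 7500) + ((130/3)v² - (520/3)v + 6500/3)
  -90v³ + 510v² - 5100v + 7500 = (-(27/13)v + 45/13)((130/3)v² - (520/3)v + 6500/3) + (0)
Last nonzero remainder: (130/3)v² - (520/3)v + 6500/3. Dividing through by 130/3 gives the monic gcd v² - 4v + 50.

v² - 4v + 50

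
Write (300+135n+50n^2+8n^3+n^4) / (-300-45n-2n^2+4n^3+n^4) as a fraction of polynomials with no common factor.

Apply the Euclidean algorithm:
  n^4+8n^3+50n^2+135n+300 = (n^4+4n^3-2n^2-45n-300) + (4n^3+52n^2+180n+600)
  n^4+4n^3-2n^2-45n-300 = ((1/4)n-9/4)(4n^3+52n^2+180n+600) + (70n^2+210n+1050)
  4n^3+52n^2+180n+600 = ((2/35)n+4/7)(70n^2+210n+1050) + (0)
Last nonzero remainder: 70n^2+210n+1050. Dividing through by 70 gives the monic gcd n^2+3n+15.
Cancel n^2+3n+15 from numerator and denominator to get the reduced form.

(20+5n+n^2)/(-20+n+n^2)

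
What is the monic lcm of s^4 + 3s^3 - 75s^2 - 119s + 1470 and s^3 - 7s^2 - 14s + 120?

s^5 + 7s^4 - 63s^3 - 419s^2 + 994s + 5880

Euclidean algorithm in ℚ[s]:
  s^4 + 3s^3 - 75s^2 - 119s + 1470 = (s + 10)(s^3 - 7s^2 - 14s + 120) + (9s^2 - 99s + 270)
  s^3 - 7s^2 - 14s + 120 = ((1/9)s + 4/9)(9s^2 - 99s + 270) + (0)
Last nonzero remainder: 9s^2 - 99s + 270. Dividing through by 9 gives the monic gcd s^2 - 11s + 30.
Then lcm(f, g) = f·g / gcd(f, g); expanding and making the result monic gives the answer.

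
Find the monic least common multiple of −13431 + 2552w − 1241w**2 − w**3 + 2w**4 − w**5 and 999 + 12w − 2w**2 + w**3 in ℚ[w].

120879 − 9537w + 8617w**2 + 1250w**3 − 17w**4 + 7w**5 + w**6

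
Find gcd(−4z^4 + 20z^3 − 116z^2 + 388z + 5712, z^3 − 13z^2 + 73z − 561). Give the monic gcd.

z^2 − 2z + 51

Euclidean algorithm in ℚ[z]:
  −4z^4 + 20z^3 − 116z^2 + 388z + 5712 = (−4z − 32)(z^3 − 13z^2 + 73z − 561) + (−240z^2 + 480z − 12240)
  z^3 − 13z^2 + 73z − 561 = (−(1/240)z + 11/240)(−240z^2 + 480z − 12240) + (0)
Last nonzero remainder: −240z^2 + 480z − 12240. Dividing through by −240 gives the monic gcd z^2 − 2z + 51.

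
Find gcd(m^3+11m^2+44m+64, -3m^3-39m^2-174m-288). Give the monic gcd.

By polynomial division,
  m^3+11m^2+44m+64 = (-1/3)(-3m^3-39m^2-174m-288) + (-2m^2-14m-32)
  -3m^3-39m^2-174m-288 = ((3/2)m+9)(-2m^2-14m-32) + (0)
Last nonzero remainder: -2m^2-14m-32. Dividing through by -2 gives the monic gcd m^2+7m+16.

m^2+7m+16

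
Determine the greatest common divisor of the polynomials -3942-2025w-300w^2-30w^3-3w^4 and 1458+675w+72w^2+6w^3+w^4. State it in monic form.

Repeated division with remainder:
  -3w^4-30w^3-300w^2-2025w-3942 = (-3)(w^4+6w^3+72w^2+675w+1458) + (-12w^3-84w^2+432)
  w^4+6w^3+72w^2+675w+1458 = (-(1/12)w+1/12)(-12w^3-84w^2+432) + (79w^2+711w+1422)
  -12w^3-84w^2+432 = (-(12/79)w+24/79)(79w^2+711w+1422) + (0)
Last nonzero remainder: 79w^2+711w+1422. Dividing through by 79 gives the monic gcd w^2+9w+18.

18+9w+w^2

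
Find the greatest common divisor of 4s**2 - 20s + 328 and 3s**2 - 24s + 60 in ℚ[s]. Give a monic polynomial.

1

Apply the Euclidean algorithm:
  4s**2 - 20s + 328 = (4/3)(3s**2 - 24s + 60) + (12s + 248)
  3s**2 - 24s + 60 = ((1/4)s - 43/6)(12s + 248) + (5512/3)
  12s + 248 = ((9/1378)s + 93/689)(5512/3) + (0)
The last nonzero remainder is the constant 5512/3, so the polynomials are coprime and gcd = 1.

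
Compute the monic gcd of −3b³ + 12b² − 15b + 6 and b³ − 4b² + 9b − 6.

Apply the Euclidean algorithm:
  −3b³ + 12b² − 15b + 6 = (−3)(b³ − 4b² + 9b − 6) + (12b − 12)
  b³ − 4b² + 9b − 6 = ((1/12)b² − (1/4)b + 1/2)(12b − 12) + (0)
Last nonzero remainder: 12b − 12. Dividing through by 12 gives the monic gcd b − 1.

b − 1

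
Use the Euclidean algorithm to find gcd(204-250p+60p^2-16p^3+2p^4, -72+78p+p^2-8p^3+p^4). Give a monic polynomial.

By polynomial division,
  2p^4-16p^3+60p^2-250p+204 = (2)(p^4-8p^3+p^2+78p-72) + (58p^2-406p+348)
  p^4-8p^3+p^2+78p-72 = ((1/58)p^2-(1/58)p-6/29)(58p^2-406p+348) + (0)
Last nonzero remainder: 58p^2-406p+348. Dividing through by 58 gives the monic gcd p^2-7p+6.

6-7p+p^2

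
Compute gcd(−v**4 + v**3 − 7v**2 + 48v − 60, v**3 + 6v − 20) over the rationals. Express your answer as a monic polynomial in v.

Repeated division with remainder:
  −v**4 + v**3 − 7v**2 + 48v − 60 = (−v + 1)(v**3 + 6v − 20) + (−v**2 + 22v − 40)
  v**3 + 6v − 20 = (−v − 22)(−v**2 + 22v − 40) + (450v − 900)
  −v**2 + 22v − 40 = (−(1/450)v + 2/45)(450v − 900) + (0)
Last nonzero remainder: 450v − 900. Dividing through by 450 gives the monic gcd v − 2.

v − 2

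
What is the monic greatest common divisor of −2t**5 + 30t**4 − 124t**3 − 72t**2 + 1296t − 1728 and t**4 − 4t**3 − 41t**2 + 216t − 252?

t**2 − 8t + 12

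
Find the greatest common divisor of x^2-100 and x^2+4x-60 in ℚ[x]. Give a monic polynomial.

x+10

Repeated division with remainder:
  x^2-100 = (x^2+4x-60) + (-4x-40)
  x^2+4x-60 = (-(1/4)x+3/2)(-4x-40) + (0)
Last nonzero remainder: -4x-40. Dividing through by -4 gives the monic gcd x+10.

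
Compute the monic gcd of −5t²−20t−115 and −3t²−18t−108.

Repeated division with remainder:
  −5t²−20t−115 = (5/3)(−3t²−18t−108) + (10t+65)
  −3t²−18t−108 = (−(3/10)t+3/20)(10t+65) + (−471/4)
  10t+65 = (−(40/471)t−260/471)(−471/4) + (0)
The last nonzero remainder is the constant −471/4, so the polynomials are coprime and gcd = 1.

1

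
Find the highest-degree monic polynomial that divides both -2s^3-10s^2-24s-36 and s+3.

s+3

Repeated division with remainder:
  -2s^3-10s^2-24s-36 = (-2s^2-4s-12)(s+3) + (0)
The last nonzero remainder s+3 is already monic.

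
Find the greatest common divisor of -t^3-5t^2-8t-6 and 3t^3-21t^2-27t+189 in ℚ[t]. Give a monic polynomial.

Apply the Euclidean algorithm:
  -t^3-5t^2-8t-6 = (-1/3)(3t^3-21t^2-27t+189) + (-12t^2-17t+57)
  3t^3-21t^2-27t+189 = (-(1/4)t+101/48)(-12t^2-17t+57) + ((1105/48)t+1105/16)
  -12t^2-17t+57 = (-(576/1105)t+912/1105)((1105/48)t+1105/16) + (0)
Last nonzero remainder: (1105/48)t+1105/16. Dividing through by 1105/48 gives the monic gcd t+3.

t+3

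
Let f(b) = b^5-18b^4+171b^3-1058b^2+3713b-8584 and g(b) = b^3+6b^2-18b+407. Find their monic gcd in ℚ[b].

By polynomial division,
  b^5-18b^4+171b^3-1058b^2+3713b-8584 = (b^2-24b+333)(b^3+6b^2-18b+407) + (-3895b^2+19475b-144115)
  b^3+6b^2-18b+407 = (-(1/3895)b-11/3895)(-3895b^2+19475b-144115) + (0)
Last nonzero remainder: -3895b^2+19475b-144115. Dividing through by -3895 gives the monic gcd b^2-5b+37.

b^2-5b+37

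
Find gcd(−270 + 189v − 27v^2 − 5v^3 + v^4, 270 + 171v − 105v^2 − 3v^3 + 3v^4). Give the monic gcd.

90 − 33v − 2v^2 + v^3

By polynomial division,
  v^4 − 5v^3 − 27v^2 + 189v − 270 = (1/3)(3v^4 − 3v^3 − 105v^2 + 171v + 270) + (−4v^3 + 8v^2 + 132v − 360)
  3v^4 − 3v^3 − 105v^2 + 171v + 270 = (−(3/4)v − 3/4)(−4v^3 + 8v^2 + 132v − 360) + (0)
Last nonzero remainder: −4v^3 + 8v^2 + 132v − 360. Dividing through by −4 gives the monic gcd v^3 − 2v^2 − 33v + 90.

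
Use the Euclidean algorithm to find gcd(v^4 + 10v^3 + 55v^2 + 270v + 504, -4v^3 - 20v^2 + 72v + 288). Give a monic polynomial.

Apply the Euclidean algorithm:
  v^4 + 10v^3 + 55v^2 + 270v + 504 = (-(1/4)v - 5/4)(-4v^3 - 20v^2 + 72v + 288) + (48v^2 + 432v + 864)
  -4v^3 - 20v^2 + 72v + 288 = (-(1/12)v + 1/3)(48v^2 + 432v + 864) + (0)
Last nonzero remainder: 48v^2 + 432v + 864. Dividing through by 48 gives the monic gcd v^2 + 9v + 18.

v^2 + 9v + 18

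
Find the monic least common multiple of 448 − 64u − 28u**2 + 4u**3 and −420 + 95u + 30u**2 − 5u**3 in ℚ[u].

Apply the Euclidean algorithm:
  4u**3 − 28u**2 − 64u + 448 = (−4/5)(−5u**3 + 30u**2 + 95u − 420) + (−4u**2 + 12u + 112)
  −5u**3 + 30u**2 + 95u − 420 = ((5/4)u − 15/4)(−4u**2 + 12u + 112) + (0)
Last nonzero remainder: −4u**2 + 12u + 112. Dividing through by −4 gives the monic gcd u**2 − 3u − 28.
Then lcm(f, g) = f·g / gcd(f, g); expanding and making the result monic gives the answer.

−336 + 160u + 5u**2 − 10u**3 + u**4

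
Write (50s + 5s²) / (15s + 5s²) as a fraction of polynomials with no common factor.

Apply the Euclidean algorithm:
  5s² + 50s = (5s² + 15s) + (35s)
  5s² + 15s = ((1/7)s + 3/7)(35s) + (0)
Last nonzero remainder: 35s. Dividing through by 35 gives the monic gcd s.
Cancel s from numerator and denominator to get the reduced form.

(10 + s)/(3 + s)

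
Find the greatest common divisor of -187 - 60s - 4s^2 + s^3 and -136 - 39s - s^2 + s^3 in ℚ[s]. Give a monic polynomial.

17 + 7s + s^2

Apply the Euclidean algorithm:
  s^3 - 4s^2 - 60s - 187 = (s^3 - s^2 - 39s - 136) + (-3s^2 - 21s - 51)
  s^3 - s^2 - 39s - 136 = (-(1/3)s + 8/3)(-3s^2 - 21s - 51) + (0)
Last nonzero remainder: -3s^2 - 21s - 51. Dividing through by -3 gives the monic gcd s^2 + 7s + 17.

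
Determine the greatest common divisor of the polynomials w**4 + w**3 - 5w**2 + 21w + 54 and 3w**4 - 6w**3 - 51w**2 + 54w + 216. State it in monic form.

w**2 + 5w + 6

Euclidean algorithm in ℚ[w]:
  w**4 + w**3 - 5w**2 + 21w + 54 = (1/3)(3w**4 - 6w**3 - 51w**2 + 54w + 216) + (3w**3 + 12w**2 + 3w - 18)
  3w**4 - 6w**3 - 51w**2 + 54w + 216 = (w - 6)(3w**3 + 12w**2 + 3w - 18) + (18w**2 + 90w + 108)
  3w**3 + 12w**2 + 3w - 18 = ((1/6)w - 1/6)(18w**2 + 90w + 108) + (0)
Last nonzero remainder: 18w**2 + 90w + 108. Dividing through by 18 gives the monic gcd w**2 + 5w + 6.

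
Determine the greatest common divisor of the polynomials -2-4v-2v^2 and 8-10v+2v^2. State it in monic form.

1

Repeated division with remainder:
  -2v^2-4v-2 = (-1)(2v^2-10v+8) + (-14v+6)
  2v^2-10v+8 = (-(1/7)v+32/49)(-14v+6) + (200/49)
  -14v+6 = (-(343/100)v+147/100)(200/49) + (0)
The last nonzero remainder is the constant 200/49, so the polynomials are coprime and gcd = 1.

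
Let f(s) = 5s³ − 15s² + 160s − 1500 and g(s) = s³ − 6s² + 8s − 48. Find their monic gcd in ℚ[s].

s − 6

Euclidean algorithm in ℚ[s]:
  5s³ − 15s² + 160s − 1500 = (5)(s³ − 6s² + 8s − 48) + (15s² + 120s − 1260)
  s³ − 6s² + 8s − 48 = ((1/15)s − 14/15)(15s² + 120s − 1260) + (204s − 1224)
  15s² + 120s − 1260 = ((5/68)s + 35/34)(204s − 1224) + (0)
Last nonzero remainder: 204s − 1224. Dividing through by 204 gives the monic gcd s − 6.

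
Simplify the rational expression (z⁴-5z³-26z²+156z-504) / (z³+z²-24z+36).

(z³-11z²+40z-84)/(z²-5z+6)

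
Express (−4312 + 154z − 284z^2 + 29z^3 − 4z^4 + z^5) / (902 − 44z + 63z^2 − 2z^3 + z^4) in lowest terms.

Repeated division with remainder:
  z^5 − 4z^4 + 29z^3 − 284z^2 + 154z − 4312 = (z − 2)(z^4 − 2z^3 + 63z^2 − 44z + 902) + (−38z^3 − 114z^2 − 836z − 2508)
  z^4 − 2z^3 + 63z^2 − 44z + 902 = (−(1/38)z + 5/38)(−38z^3 − 114z^2 − 836z − 2508) + (56z^2 + 1232)
  −38z^3 − 114z^2 − 836z − 2508 = (−(19/28)z − 57/28)(56z^2 + 1232) + (0)
Last nonzero remainder: 56z^2 + 1232. Dividing through by 56 gives the monic gcd z^2 + 22.
Cancel z^2 + 22 from numerator and denominator to get the reduced form.

(−196 + 7z − 4z^2 + z^3)/(41 − 2z + z^2)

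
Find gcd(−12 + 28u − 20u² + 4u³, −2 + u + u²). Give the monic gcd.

−1 + u

Repeated division with remainder:
  4u³ − 20u² + 28u − 12 = (4u − 24)(u² + u − 2) + (60u − 60)
  u² + u − 2 = ((1/60)u + 1/30)(60u − 60) + (0)
Last nonzero remainder: 60u − 60. Dividing through by 60 gives the monic gcd u − 1.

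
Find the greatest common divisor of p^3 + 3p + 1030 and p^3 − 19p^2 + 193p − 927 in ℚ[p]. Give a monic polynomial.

p^2 − 10p + 103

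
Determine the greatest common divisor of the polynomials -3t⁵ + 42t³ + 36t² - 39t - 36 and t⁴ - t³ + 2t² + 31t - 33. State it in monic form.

By polynomial division,
  -3t⁵ + 42t³ + 36t² - 39t - 36 = (-3t - 3)(t⁴ - t³ + 2t² + 31t - 33) + (45t³ + 135t² - 45t - 135)
  t⁴ - t³ + 2t² + 31t - 33 = ((1/45)t - 4/45)(45t³ + 135t² - 45t - 135) + (15t² + 30t - 45)
  45t³ + 135t² - 45t - 135 = (3t + 3)(15t² + 30t - 45) + (0)
Last nonzero remainder: 15t² + 30t - 45. Dividing through by 15 gives the monic gcd t² + 2t - 3.

t² + 2t - 3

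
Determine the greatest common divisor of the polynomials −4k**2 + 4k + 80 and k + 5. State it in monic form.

Repeated division with remainder:
  −4k**2 + 4k + 80 = (−4k + 24)(k + 5) + (−40)
  k + 5 = (−(1/40)k − 1/8)(−40) + (0)
The last nonzero remainder is the constant −40, so the polynomials are coprime and gcd = 1.

1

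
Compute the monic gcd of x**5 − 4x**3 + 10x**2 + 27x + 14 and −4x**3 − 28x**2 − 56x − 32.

By polynomial division,
  x**5 − 4x**3 + 10x**2 + 27x + 14 = (−(1/4)x**2 + (7/4)x − 31/4)(−4x**3 − 28x**2 − 56x − 32) + (−117x**2 − 351x − 234)
  −4x**3 − 28x**2 − 56x − 32 = ((4/117)x + 16/117)(−117x**2 − 351x − 234) + (0)
Last nonzero remainder: −117x**2 − 351x − 234. Dividing through by −117 gives the monic gcd x**2 + 3x + 2.

x**2 + 3x + 2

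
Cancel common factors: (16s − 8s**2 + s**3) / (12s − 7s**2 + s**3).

Euclidean algorithm in ℚ[s]:
  s**3 − 8s**2 + 16s = (s**3 − 7s**2 + 12s) + (−s**2 + 4s)
  s**3 − 7s**2 + 12s = (−s + 3)(−s**2 + 4s) + (0)
Last nonzero remainder: −s**2 + 4s. Dividing through by −1 gives the monic gcd s**2 − 4s.
Cancel s**2 − 4s from numerator and denominator to get the reduced form.

(−4 + s)/(−3 + s)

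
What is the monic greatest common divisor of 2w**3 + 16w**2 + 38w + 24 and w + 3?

w + 3

Euclidean algorithm in ℚ[w]:
  2w**3 + 16w**2 + 38w + 24 = (2w**2 + 10w + 8)(w + 3) + (0)
The last nonzero remainder w + 3 is already monic.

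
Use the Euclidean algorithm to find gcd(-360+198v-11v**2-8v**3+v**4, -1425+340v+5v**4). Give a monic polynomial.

-15+2v+v**2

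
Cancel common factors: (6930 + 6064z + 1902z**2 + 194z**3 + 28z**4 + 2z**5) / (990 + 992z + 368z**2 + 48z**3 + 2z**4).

(63 - z + z**2)/(9 + z)

By polynomial division,
  2z**5 + 28z**4 + 194z**3 + 1902z**2 + 6064z + 6930 = (z - 10)(2z**4 + 48z**3 + 368z**2 + 992z + 990) + (306z**3 + 4590z**2 + 14994z + 16830)
  2z**4 + 48z**3 + 368z**2 + 992z + 990 = ((1/153)z + 1/17)(306z**3 + 4590z**2 + 14994z + 16830) + (0)
Last nonzero remainder: 306z**3 + 4590z**2 + 14994z + 16830. Dividing through by 306 gives the monic gcd z**3 + 15z**2 + 49z + 55.
Cancel z**3 + 15z**2 + 49z + 55 from numerator and denominator to get the reduced form.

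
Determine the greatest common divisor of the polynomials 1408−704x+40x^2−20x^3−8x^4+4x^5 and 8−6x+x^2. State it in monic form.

8−6x+x^2

Apply the Euclidean algorithm:
  4x^5−8x^4−20x^3+40x^2−704x+1408 = (4x^3+16x^2+44x+176)(x^2−6x+8) + (0)
The last nonzero remainder x^2−6x+8 is already monic.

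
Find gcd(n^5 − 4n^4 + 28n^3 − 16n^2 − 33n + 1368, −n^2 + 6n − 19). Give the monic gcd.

n^2 − 6n + 19

By polynomial division,
  n^5 − 4n^4 + 28n^3 − 16n^2 − 33n + 1368 = (−n^3 − 2n^2 − 21n − 72)(−n^2 + 6n − 19) + (0)
Last nonzero remainder: −n^2 + 6n − 19. Dividing through by −1 gives the monic gcd n^2 − 6n + 19.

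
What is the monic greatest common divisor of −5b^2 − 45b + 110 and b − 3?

Apply the Euclidean algorithm:
  −5b^2 − 45b + 110 = (−5b − 60)(b − 3) + (−70)
  b − 3 = (−(1/70)b + 3/70)(−70) + (0)
The last nonzero remainder is the constant −70, so the polynomials are coprime and gcd = 1.

1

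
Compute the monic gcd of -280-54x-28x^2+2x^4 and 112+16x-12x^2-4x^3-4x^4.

7+x+x^2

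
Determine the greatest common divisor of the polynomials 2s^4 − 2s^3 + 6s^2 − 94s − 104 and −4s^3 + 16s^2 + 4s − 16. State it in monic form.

Euclidean algorithm in ℚ[s]:
  2s^4 − 2s^3 + 6s^2 − 94s − 104 = (−(1/2)s − 3/2)(−4s^3 + 16s^2 + 4s − 16) + (32s^2 − 96s − 128)
  −4s^3 + 16s^2 + 4s − 16 = (−(1/8)s + 1/8)(32s^2 − 96s − 128) + (0)
Last nonzero remainder: 32s^2 − 96s − 128. Dividing through by 32 gives the monic gcd s^2 − 3s − 4.

s^2 − 3s − 4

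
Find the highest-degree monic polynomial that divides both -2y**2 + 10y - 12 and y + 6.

1

By polynomial division,
  -2y**2 + 10y - 12 = (-2y + 22)(y + 6) + (-144)
  y + 6 = (-(1/144)y - 1/24)(-144) + (0)
The last nonzero remainder is the constant -144, so the polynomials are coprime and gcd = 1.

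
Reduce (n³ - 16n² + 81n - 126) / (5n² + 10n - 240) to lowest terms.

(n² - 10n + 21)/(5n + 40)

By polynomial division,
  n³ - 16n² + 81n - 126 = ((1/5)n - 18/5)(5n² + 10n - 240) + (165n - 990)
  5n² + 10n - 240 = ((1/33)n + 8/33)(165n - 990) + (0)
Last nonzero remainder: 165n - 990. Dividing through by 165 gives the monic gcd n - 6.
Cancel n - 6 from numerator and denominator to get the reduced form.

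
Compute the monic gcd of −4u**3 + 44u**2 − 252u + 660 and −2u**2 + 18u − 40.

u − 5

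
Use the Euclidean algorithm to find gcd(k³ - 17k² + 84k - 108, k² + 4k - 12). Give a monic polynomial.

k - 2

By polynomial division,
  k³ - 17k² + 84k - 108 = (k - 21)(k² + 4k - 12) + (180k - 360)
  k² + 4k - 12 = ((1/180)k + 1/30)(180k - 360) + (0)
Last nonzero remainder: 180k - 360. Dividing through by 180 gives the monic gcd k - 2.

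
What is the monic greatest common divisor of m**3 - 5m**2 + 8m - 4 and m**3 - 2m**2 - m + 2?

m**2 - 3m + 2

Repeated division with remainder:
  m**3 - 5m**2 + 8m - 4 = (m**3 - 2m**2 - m + 2) + (-3m**2 + 9m - 6)
  m**3 - 2m**2 - m + 2 = (-(1/3)m - 1/3)(-3m**2 + 9m - 6) + (0)
Last nonzero remainder: -3m**2 + 9m - 6. Dividing through by -3 gives the monic gcd m**2 - 3m + 2.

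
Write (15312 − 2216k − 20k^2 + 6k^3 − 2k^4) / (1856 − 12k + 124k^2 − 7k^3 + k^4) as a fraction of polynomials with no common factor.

(132 − 10k − 2k^2)/(16 + k + k^2)

By polynomial division,
  −2k^4 + 6k^3 − 20k^2 − 2216k + 15312 = (−2)(k^4 − 7k^3 + 124k^2 − 12k + 1856) + (−8k^3 + 228k^2 − 2240k + 19024)
  k^4 − 7k^3 + 124k^2 − 12k + 1856 = (−(1/8)k − 43/16)(−8k^3 + 228k^2 − 2240k + 19024) + ((1827/4)k^2 − 3654k + 52983)
  −8k^3 + 228k^2 − 2240k + 19024 = (−(32/1827)k + 656/1827)((1827/4)k^2 − 3654k + 52983) + (0)
Last nonzero remainder: (1827/4)k^2 − 3654k + 52983. Dividing through by 1827/4 gives the monic gcd k^2 − 8k + 116.
Cancel k^2 − 8k + 116 from numerator and denominator to get the reduced form.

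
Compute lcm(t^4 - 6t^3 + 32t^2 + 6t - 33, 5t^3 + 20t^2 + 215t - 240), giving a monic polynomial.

t^6 - t^5 + 50t^4 - 122t^3 + 1533t^2 + 123t - 1584

By polynomial division,
  t^4 - 6t^3 + 32t^2 + 6t - 33 = ((1/5)t - 2)(5t^3 + 20t^2 + 215t - 240) + (29t^2 + 484t - 513)
  5t^3 + 20t^2 + 215t - 240 = ((5/29)t - 1840/841)(29t^2 + 484t - 513) + ((1145760/841)t - 1145760/841)
  29t^2 + 484t - 513 = ((24389/1145760)t + 143811/381920)((1145760/841)t - 1145760/841) + (0)
Last nonzero remainder: (1145760/841)t - 1145760/841. Dividing through by 1145760/841 gives the monic gcd t - 1.
Then lcm(f, g) = f·g / gcd(f, g); expanding and making the result monic gives the answer.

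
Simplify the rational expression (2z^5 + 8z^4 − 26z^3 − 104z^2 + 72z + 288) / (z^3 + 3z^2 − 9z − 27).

By polynomial division,
  2z^5 + 8z^4 − 26z^3 − 104z^2 + 72z + 288 = (2z^2 + 2z − 14)(z^3 + 3z^2 − 9z − 27) + (10z^2 − 90)
  z^3 + 3z^2 − 9z − 27 = ((1/10)z + 3/10)(10z^2 − 90) + (0)
Last nonzero remainder: 10z^2 − 90. Dividing through by 10 gives the monic gcd z^2 − 9.
Cancel z^2 − 9 from numerator and denominator to get the reduced form.

(2z^3 + 8z^2 − 8z − 32)/(z + 3)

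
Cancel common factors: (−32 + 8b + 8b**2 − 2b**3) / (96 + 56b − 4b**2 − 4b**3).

(−2 + b)/(6 + 2b)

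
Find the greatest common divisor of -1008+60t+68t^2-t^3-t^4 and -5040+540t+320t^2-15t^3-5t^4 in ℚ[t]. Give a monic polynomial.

-24+2t+t^2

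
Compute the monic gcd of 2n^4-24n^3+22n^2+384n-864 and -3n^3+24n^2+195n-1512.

By polynomial division,
  2n^4-24n^3+22n^2+384n-864 = (-(2/3)n+8/3)(-3n^3+24n^2+195n-1512) + (88n^2-1144n+3168)
  -3n^3+24n^2+195n-1512 = (-(3/88)n-15/88)(88n^2-1144n+3168) + (108n-972)
  88n^2-1144n+3168 = ((22/27)n-88/27)(108n-972) + (0)
Last nonzero remainder: 108n-972. Dividing through by 108 gives the monic gcd n-9.

n-9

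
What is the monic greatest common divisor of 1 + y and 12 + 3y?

1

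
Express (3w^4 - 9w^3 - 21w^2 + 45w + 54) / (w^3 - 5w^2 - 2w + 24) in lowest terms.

(3w^2 - 6w - 9)/(w - 4)

Repeated division with remainder:
  3w^4 - 9w^3 - 21w^2 + 45w + 54 = (3w + 6)(w^3 - 5w^2 - 2w + 24) + (15w^2 - 15w - 90)
  w^3 - 5w^2 - 2w + 24 = ((1/15)w - 4/15)(15w^2 - 15w - 90) + (0)
Last nonzero remainder: 15w^2 - 15w - 90. Dividing through by 15 gives the monic gcd w^2 - w - 6.
Cancel w^2 - w - 6 from numerator and denominator to get the reduced form.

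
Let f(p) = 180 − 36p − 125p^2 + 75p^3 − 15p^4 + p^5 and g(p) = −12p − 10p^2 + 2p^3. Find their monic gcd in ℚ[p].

−6 − 5p + p^2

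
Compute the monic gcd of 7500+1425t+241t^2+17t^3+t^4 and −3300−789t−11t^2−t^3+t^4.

75+6t+t^2

Apply the Euclidean algorithm:
  t^4+17t^3+241t^2+1425t+7500 = (t^4−t^3−11t^2−789t−3300) + (18t^3+252t^2+2214t+10800)
  t^4−t^3−11t^2−789t−3300 = ((1/18)t−5/6)(18t^3+252t^2+2214t+10800) + (76t^2+456t+5700)
  18t^3+252t^2+2214t+10800 = ((9/38)t+36/19)(76t^2+456t+5700) + (0)
Last nonzero remainder: 76t^2+456t+5700. Dividing through by 76 gives the monic gcd t^2+6t+75.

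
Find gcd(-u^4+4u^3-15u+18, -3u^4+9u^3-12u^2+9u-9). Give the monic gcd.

Apply the Euclidean algorithm:
  -u^4+4u^3-15u+18 = (1/3)(-3u^4+9u^3-12u^2+9u-9) + (u^3+4u^2-18u+21)
  -3u^4+9u^3-12u^2+9u-9 = (-3u+21)(u^3+4u^2-18u+21) + (-150u^2+450u-450)
  u^3+4u^2-18u+21 = (-(1/150)u-7/150)(-150u^2+450u-450) + (0)
Last nonzero remainder: -150u^2+450u-450. Dividing through by -150 gives the monic gcd u^2-3u+3.

u^2-3u+3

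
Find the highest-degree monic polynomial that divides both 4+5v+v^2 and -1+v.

By polynomial division,
  v^2+5v+4 = (v+6)(v-1) + (10)
  v-1 = ((1/10)v-1/10)(10) + (0)
The last nonzero remainder is the constant 10, so the polynomials are coprime and gcd = 1.

1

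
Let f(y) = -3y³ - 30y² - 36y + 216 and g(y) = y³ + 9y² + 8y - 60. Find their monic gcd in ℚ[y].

y² + 4y - 12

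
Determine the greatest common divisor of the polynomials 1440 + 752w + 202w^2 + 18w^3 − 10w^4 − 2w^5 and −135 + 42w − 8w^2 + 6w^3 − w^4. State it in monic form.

Euclidean algorithm in ℚ[w]:
  −2w^5 − 10w^4 + 18w^3 + 202w^2 + 752w + 1440 = (2w + 22)(−w^4 + 6w^3 − 8w^2 + 42w − 135) + (−98w^3 + 294w^2 + 98w + 4410)
  −w^4 + 6w^3 − 8w^2 + 42w − 135 = ((1/98)w − 3/98)(−98w^3 + 294w^2 + 98w + 4410) + (0)
Last nonzero remainder: −98w^3 + 294w^2 + 98w + 4410. Dividing through by −98 gives the monic gcd w^3 − 3w^2 − w − 45.

−45 − w − 3w^2 + w^3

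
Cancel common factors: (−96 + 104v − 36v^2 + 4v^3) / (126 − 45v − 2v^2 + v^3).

(32 − 24v + 4v^2)/(−42 + v + v^2)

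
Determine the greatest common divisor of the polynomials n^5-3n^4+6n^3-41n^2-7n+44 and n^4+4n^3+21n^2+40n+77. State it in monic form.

n^2+n+11

Apply the Euclidean algorithm:
  n^5-3n^4+6n^3-41n^2-7n+44 = (n-7)(n^4+4n^3+21n^2+40n+77) + (13n^3+66n^2+196n+583)
  n^4+4n^3+21n^2+40n+77 = ((1/13)n-14/169)(13n^3+66n^2+196n+583) + ((1925/169)n^2+(1925/169)n+21175/169)
  13n^3+66n^2+196n+583 = ((2197/1925)n+8957/1925)((1925/169)n^2+(1925/169)n+21175/169) + (0)
Last nonzero remainder: (1925/169)n^2+(1925/169)n+21175/169. Dividing through by 1925/169 gives the monic gcd n^2+n+11.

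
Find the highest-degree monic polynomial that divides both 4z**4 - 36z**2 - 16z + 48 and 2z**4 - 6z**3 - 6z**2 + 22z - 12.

z**3 - 2z**2 - 5z + 6

Euclidean algorithm in ℚ[z]:
  4z**4 - 36z**2 - 16z + 48 = (2)(2z**4 - 6z**3 - 6z**2 + 22z - 12) + (12z**3 - 24z**2 - 60z + 72)
  2z**4 - 6z**3 - 6z**2 + 22z - 12 = ((1/6)z - 1/6)(12z**3 - 24z**2 - 60z + 72) + (0)
Last nonzero remainder: 12z**3 - 24z**2 - 60z + 72. Dividing through by 12 gives the monic gcd z**3 - 2z**2 - 5z + 6.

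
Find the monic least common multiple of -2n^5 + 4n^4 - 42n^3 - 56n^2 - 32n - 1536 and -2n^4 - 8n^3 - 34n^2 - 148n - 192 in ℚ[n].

Repeated division with remainder:
  -2n^5 + 4n^4 - 42n^3 - 56n^2 - 32n - 1536 = (n - 6)(-2n^4 - 8n^3 - 34n^2 - 148n - 192) + (-56n^3 - 112n^2 - 728n - 2688)
  -2n^4 - 8n^3 - 34n^2 - 148n - 192 = ((1/28)n + 1/14)(-56n^3 - 112n^2 - 728n - 2688) + (0)
Last nonzero remainder: -56n^3 - 112n^2 - 728n - 2688. Dividing through by -56 gives the monic gcd n^3 + 2n^2 + 13n + 48.
Then lcm(f, g) = f·g / gcd(f, g); expanding and making the result monic gives the answer.

n^6 + 17n^4 + 70n^3 + 72n^2 + 800n + 1536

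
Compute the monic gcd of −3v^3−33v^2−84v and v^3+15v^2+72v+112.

v^2+11v+28

By polynomial division,
  −3v^3−33v^2−84v = (−3)(v^3+15v^2+72v+112) + (12v^2+132v+336)
  v^3+15v^2+72v+112 = ((1/12)v+1/3)(12v^2+132v+336) + (0)
Last nonzero remainder: 12v^2+132v+336. Dividing through by 12 gives the monic gcd v^2+11v+28.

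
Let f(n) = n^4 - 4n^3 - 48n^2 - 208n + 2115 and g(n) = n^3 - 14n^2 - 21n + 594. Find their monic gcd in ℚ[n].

n - 9

Apply the Euclidean algorithm:
  n^4 - 4n^3 - 48n^2 - 208n + 2115 = (n + 10)(n^3 - 14n^2 - 21n + 594) + (113n^2 - 592n - 3825)
  n^3 - 14n^2 - 21n + 594 = ((1/113)n - 990/12769)(113n^2 - 592n - 3825) + (-(422004/12769)n + 3798036/12769)
  113n^2 - 592n - 3825 = (-(1442897/422004)n - 5426825/422004)(-(422004/12769)n + 3798036/12769) + (0)
Last nonzero remainder: -(422004/12769)n + 3798036/12769. Dividing through by -422004/12769 gives the monic gcd n - 9.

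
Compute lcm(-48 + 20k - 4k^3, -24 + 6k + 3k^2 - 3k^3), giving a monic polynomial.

24 + 2k - 5k^2 + 2k^3 + k^4

Repeated division with remainder:
  -4k^3 + 20k - 48 = (4/3)(-3k^3 + 3k^2 + 6k - 24) + (-4k^2 + 12k - 16)
  -3k^3 + 3k^2 + 6k - 24 = ((3/4)k + 3/2)(-4k^2 + 12k - 16) + (0)
Last nonzero remainder: -4k^2 + 12k - 16. Dividing through by -4 gives the monic gcd k^2 - 3k + 4.
Then lcm(f, g) = f·g / gcd(f, g); expanding and making the result monic gives the answer.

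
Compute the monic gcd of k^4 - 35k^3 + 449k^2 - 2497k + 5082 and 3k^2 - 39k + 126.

Repeated division with remainder:
  k^4 - 35k^3 + 449k^2 - 2497k + 5082 = ((1/3)k^2 - (22/3)k + 121/3)(3k^2 - 39k + 126) + (0)
Last nonzero remainder: 3k^2 - 39k + 126. Dividing through by 3 gives the monic gcd k^2 - 13k + 42.

k^2 - 13k + 42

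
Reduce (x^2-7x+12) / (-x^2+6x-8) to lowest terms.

(-x+3)/(x-2)

Repeated division with remainder:
  x^2-7x+12 = (-1)(-x^2+6x-8) + (-x+4)
  -x^2+6x-8 = (x-2)(-x+4) + (0)
Last nonzero remainder: -x+4. Dividing through by -1 gives the monic gcd x-4.
Cancel x-4 from numerator and denominator to get the reduced form.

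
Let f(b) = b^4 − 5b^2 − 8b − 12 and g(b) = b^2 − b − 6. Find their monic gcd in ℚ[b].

b^2 − b − 6

Repeated division with remainder:
  b^4 − 5b^2 − 8b − 12 = (b^2 + b + 2)(b^2 − b − 6) + (0)
The last nonzero remainder b^2 − b − 6 is already monic.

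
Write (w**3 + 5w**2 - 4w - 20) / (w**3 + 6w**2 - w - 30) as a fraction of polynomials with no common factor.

Euclidean algorithm in ℚ[w]:
  w**3 + 5w**2 - 4w - 20 = (w**3 + 6w**2 - w - 30) + (-w**2 - 3w + 10)
  w**3 + 6w**2 - w - 30 = (-w - 3)(-w**2 - 3w + 10) + (0)
Last nonzero remainder: -w**2 - 3w + 10. Dividing through by -1 gives the monic gcd w**2 + 3w - 10.
Cancel w**2 + 3w - 10 from numerator and denominator to get the reduced form.

(w + 2)/(w + 3)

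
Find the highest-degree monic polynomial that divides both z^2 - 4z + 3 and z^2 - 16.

1

By polynomial division,
  z^2 - 4z + 3 = (z^2 - 16) + (-4z + 19)
  z^2 - 16 = (-(1/4)z - 19/16)(-4z + 19) + (105/16)
  -4z + 19 = (-(64/105)z + 304/105)(105/16) + (0)
The last nonzero remainder is the constant 105/16, so the polynomials are coprime and gcd = 1.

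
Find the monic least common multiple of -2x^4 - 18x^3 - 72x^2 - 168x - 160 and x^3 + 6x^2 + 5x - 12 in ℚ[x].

x^6 + 11x^5 + 51x^4 + 129x^3 + 140x^2 - 92x - 240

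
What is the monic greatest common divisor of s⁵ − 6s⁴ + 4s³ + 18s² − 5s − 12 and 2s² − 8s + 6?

s² − 4s + 3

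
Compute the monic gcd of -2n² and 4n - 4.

Euclidean algorithm in ℚ[n]:
  -2n² = (-(1/2)n - 1/2)(4n - 4) + (-2)
  4n - 4 = (-2n + 2)(-2) + (0)
The last nonzero remainder is the constant -2, so the polynomials are coprime and gcd = 1.

1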